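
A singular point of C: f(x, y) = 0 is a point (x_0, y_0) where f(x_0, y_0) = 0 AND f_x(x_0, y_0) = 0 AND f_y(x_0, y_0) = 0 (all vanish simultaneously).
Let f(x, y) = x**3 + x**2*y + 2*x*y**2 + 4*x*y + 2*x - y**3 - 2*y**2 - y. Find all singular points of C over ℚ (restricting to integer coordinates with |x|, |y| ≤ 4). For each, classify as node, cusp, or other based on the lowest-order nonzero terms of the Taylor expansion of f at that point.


Singular points: {(0, -1)}; classification: node.

Compute partial derivatives:
  f_x = 3*x**2 + 2*x*y + 2*y**2 + 4*y + 2.
  f_y = x**2 + 4*x*y + 4*x - 3*y**2 - 4*y - 1.
Scan x_0 ∈ {−4, ..., 4}. For each x_0, f_y(x_0, y) is a polynomial in y; find its integer roots y ∈ {−4, ..., 4}, then test f_x and f at those candidates.
  x = -4: f_y(-4, y) = -3*y**2 - 20*y - 1; no integer root y with |y| ≤ 4.
  x = -3: f_y(-3, y) = -3*y**2 - 16*y - 4; no integer root y with |y| ≤ 4.
  x = -2: f_y(-2, y) = -3*y**2 - 12*y - 5; no integer root y with |y| ≤ 4.
  x = -1: f_y(-1, y) = -3*y**2 - 8*y - 4; vanishes at y ∈ {-2}. (-1, -2): f_x = 9 ≠ 0.
  x = 0: f_y(0, y) = -3*y**2 - 4*y - 1; vanishes at y ∈ {-1}. (0, -1): f_x = 0, f = 0 — SINGULAR.
  x = 1: f_y(1, y) = 4 - 3*y**2; no integer root y with |y| ≤ 4.
  x = 2: f_y(2, y) = -3*y**2 + 4*y + 11; no integer root y with |y| ≤ 4.
  x = 3: f_y(3, y) = -3*y**2 + 8*y + 20; no integer root y with |y| ≤ 4.
  x = 4: f_y(4, y) = -3*y**2 + 12*y + 31; no integer root y with |y| ≤ 4.
Only singular point on the grid: (0, -1).
Classify: substitute x = 0 + u, y = -1 + v and expand: f = u**3 + u**2*v - u**2 + 2*u*v**2 - v**3 + v**2.
No constant or linear terms (consistent with a singular point). Quadratic part: -u**2 + v**2. Cubic part: u**3 + u**2*v + 2*u*v**2 - v**3.
The quadratic part v**2 - u**2 = (v − u)(v + u) splits into two distinct linear factors, so there are two distinct tangent lines y − -1 = ±(x − 0) — this is a node (ordinary double point).
Classification: node.


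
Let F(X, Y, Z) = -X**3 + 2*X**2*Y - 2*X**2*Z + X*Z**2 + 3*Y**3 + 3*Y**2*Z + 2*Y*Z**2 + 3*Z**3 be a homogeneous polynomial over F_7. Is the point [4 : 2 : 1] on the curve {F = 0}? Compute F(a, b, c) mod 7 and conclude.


F(4,2,1) ≡ 1 (mod 7); P is NOT on the curve.

Evaluate F(4, 2, 1) term-by-term (mod 7).
  -X**3 ↦ -1·64·1·1 = -64
  2*X**2*Y ↦ 2·16·2·1 = 64
  -2*X**2*Z ↦ -2·16·1·1 = -32
  X*Z**2 ↦ 1·4·1·1 = 4
  3*Y**3 ↦ 3·1·8·1 = 24
  3*Y**2*Z ↦ 3·1·4·1 = 12
  2*Y*Z**2 ↦ 2·1·2·1 = 4
  3*Z**3 ↦ 3·1·1·1 = 3
Sum: F(4, 2, 1) = (-64) + (64) + (-32) + (4) + (24) + (12) + (4) + (3) = 15.
Reducing mod 7: 15 ≡ 1 (mod 7).
Since F(a, b, c) ≡ 1 ≠ 0 (mod 7), P does NOT lie on the curve.


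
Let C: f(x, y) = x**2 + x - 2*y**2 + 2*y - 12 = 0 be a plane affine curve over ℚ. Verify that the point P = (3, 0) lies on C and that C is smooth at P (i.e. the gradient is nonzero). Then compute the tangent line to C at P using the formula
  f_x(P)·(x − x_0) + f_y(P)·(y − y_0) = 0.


Tangent line at P: 7*x + 2*y - 21 = 0.

Step 1: f(3, 0) = 0, so P lies on C.
Step 2: partial derivatives
  f_x(x, y) = 2*x + 1, f_y(x, y) = 2 - 4*y.
  f_x(P) = 7, f_y(P) = 2 (gradient nonzero, so P is smooth).
Step 3: tangent line at P: 7·(x − 3) + 2·(y − 0) = 0.
Expanding: 7*x + 2*y - 21 = 0.


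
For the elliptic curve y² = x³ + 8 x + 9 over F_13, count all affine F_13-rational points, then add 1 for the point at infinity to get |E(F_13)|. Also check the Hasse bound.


Affine points = {(0, 3), (0, 10), (4, 1), (4, 12), (6, 0), (8, 0), (9, 2), (9, 11), (10, 6), (10, 7), (12, 0)}; affine count = 11; |E(F_13)| = 12.

Discriminant check: Δ ∝ 4a³ + 27b² = 4·8³ + 27·9² = 4·512 + 27·81 ≡ 10 (mod 13). Nonzero ⇒ E is nonsingular.
For each x ∈ F_13, compute rhs = x³ + 8·x + 9 mod 13, then count y ∈ F_13 with y² ≡ rhs.
  x = 0: rhs = 9, matching y values: 3, 10 (2 points).
  x = 1: rhs = 5, matching y values: none (0 points).
  x = 2: rhs = 7, matching y values: none (0 points).
  x = 3: rhs = 8, matching y values: none (0 points).
  x = 4: rhs = 1, matching y values: 1, 12 (2 points).
  x = 5: rhs = 5, matching y values: none (0 points).
  x = 6: rhs = 0, matching y values: 0 (1 points).
  x = 7: rhs = 5, matching y values: none (0 points).
  x = 8: rhs = 0, matching y values: 0 (1 points).
  x = 9: rhs = 4, matching y values: 2, 11 (2 points).
  x = 10: rhs = 10, matching y values: 6, 7 (2 points).
  x = 11: rhs = 11, matching y values: none (0 points).
  x = 12: rhs = 0, matching y values: 0 (1 points).
Total affine count: 11.
Full point count |E(F_13)| = 11 + 1 = 12.
Hasse bound: |12 − (13+1)| = |-2| = 2 ≤ 2√13 ≈ 7.2111 ✓.


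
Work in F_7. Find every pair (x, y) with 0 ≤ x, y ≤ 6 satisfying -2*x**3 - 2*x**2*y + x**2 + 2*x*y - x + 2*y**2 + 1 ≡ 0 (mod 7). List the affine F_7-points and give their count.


Affine F_7-points: {(1, 2), (1, 5), (2, 3), (2, 6), (3, 2), (3, 4), (5, 2), (5, 4), (6, 4), (6, 5)}; count = 10.

For each of the 49 pairs (x, y) ∈ F_7², evaluate f(x, y) mod 7. Record the zeros.
  x = 0: [0↦1, 1↦3, 2↦2, 3↦5, 4↦5, 5↦2, 6↦3]  zeros at y ∈ ∅
  x = 1: [0↦6, 1↦1, 2↦0, 3↦3, 4↦3, 5↦0, 6↦1]  zeros at y ∈ {2, 5}
  x = 2: [0↦1, 1↦6, 2↦1, 3↦0, 4↦3, 5↦3, 6↦0]  zeros at y ∈ {3, 6}
  x = 3: [0↦2, 1↦6, 2↦0, 3↦5, 4↦0, 5↦6, 6↦2]  zeros at y ∈ {2, 4}
  x = 4: [0↦4, 1↦3, 2↦6, 3↦6, 4↦3, 5↦4, 6↦2]  zeros at y ∈ ∅
  x = 5: [0↦2, 1↦6, 2↦0, 3↦5, 4↦0, 5↦6, 6↦2]  zeros at y ∈ {2, 4}
  x = 6: [0↦5, 1↦3, 2↦5, 3↦4, 4↦0, 5↦0, 6↦4]  zeros at y ∈ {4, 5}
Collecting zeros: affine points = {(1, 2), (1, 5), (2, 3), (2, 6), (3, 2), (3, 4), (5, 2), (5, 4), (6, 4), (6, 5)}.
Total count |C(F_7)_aff| = 10.


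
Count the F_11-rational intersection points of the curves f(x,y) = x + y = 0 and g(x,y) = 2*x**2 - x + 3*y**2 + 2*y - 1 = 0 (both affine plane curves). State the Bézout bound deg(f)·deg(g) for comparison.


Common zeros: ∅; count = 0; Bézout bound = 2.

deg(f) = 1, deg(g) = 2, so Bézout bound = 2.
Scan x ∈ F_11. For each x, list the y ∈ F_11 with f(x, y) ≡ 0 and those with g(x, y) ≡ 0 (mod 11); the common zeros in that column are the intersection.
  x = 0: f ≡ 0 at y ∈ {0}; g ≡ 0 at y ∈ {4, 10}; common: ∅.
  x = 1: f ≡ 0 at y ∈ {10}; g ≡ 0 at y ∈ {0, 3}; common: ∅.
  x = 2: f ≡ 0 at y ∈ {9}; g ≡ 0 at y ∈ ∅; common: ∅.
  x = 3: f ≡ 0 at y ∈ {8}; g ≡ 0 at y ∈ {5, 9}; common: ∅.
  x = 4: f ≡ 0 at y ∈ {7}; g ≡ 0 at y ∈ ∅; common: ∅.
  x = 5: f ≡ 0 at y ∈ {6}; g ≡ 0 at y ∈ {0, 3}; common: ∅.
  x = 6: f ≡ 0 at y ∈ {5}; g ≡ 0 at y ∈ {4, 10}; common: ∅.
  x = 7: f ≡ 0 at y ∈ {4}; g ≡ 0 at y ∈ ∅; common: ∅.
  x = 8: f ≡ 0 at y ∈ {3}; g ≡ 0 at y ∈ ∅; common: ∅.
  x = 9: f ≡ 0 at y ∈ {2}; g ≡ 0 at y ∈ ∅; common: ∅.
  x = 10: f ≡ 0 at y ∈ {1}; g ≡ 0 at y ∈ ∅; common: ∅.
Collecting: common zeros = ∅, so the count is 0.
Comparison with the Bézout bound: 0 ≤ 2 = deg(f)·deg(g), as expected for curves with no common component (the affine F_11-count falls short of the bound because intersections may lie at infinity, over extension fields, or carry multiplicity).


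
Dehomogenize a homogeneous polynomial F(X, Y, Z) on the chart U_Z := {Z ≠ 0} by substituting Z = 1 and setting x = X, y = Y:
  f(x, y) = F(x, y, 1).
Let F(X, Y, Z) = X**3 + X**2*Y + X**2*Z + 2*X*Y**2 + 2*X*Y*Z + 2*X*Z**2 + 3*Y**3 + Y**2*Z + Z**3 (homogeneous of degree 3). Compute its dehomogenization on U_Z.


f(x, y) = x**3 + x**2*y + x**2 + 2*x*y**2 + 2*x*y + 2*x + 3*y**3 + y**2 + 1

On U_Z we set Z = 1. Each monomial c·X^i·Y^j·Z^k in F becomes c·x^i·y^j·1^k = c·x^i·y^j.
Substituting Z = 1: F(X, Y, 1) = x**3 + x**2*y + x**2 + 2*x*y**2 + 2*x*y + 2*x + 3*y**3 + y**2 + 1.
Note: deg(f) ≤ deg(F) = 3; strict inequality happens when F is divisible by Z (lost terms).


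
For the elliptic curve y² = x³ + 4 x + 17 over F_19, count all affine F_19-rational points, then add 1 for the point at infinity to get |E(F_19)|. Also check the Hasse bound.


Affine points = {(0, 6), (0, 13), (11, 9), (11, 10), (12, 8), (12, 11), (13, 9), (13, 10), (14, 9), (14, 10), (16, 4), (16, 15), (17, 1), (17, 18)}; affine count = 14; |E(F_19)| = 15.

Discriminant check: Δ ∝ 4a³ + 27b² = 4·4³ + 27·17² = 4·64 + 27·289 ≡ 3 (mod 19). Nonzero ⇒ E is nonsingular.
For each x ∈ F_19, compute rhs = x³ + 4·x + 17 mod 19, then count y ∈ F_19 with y² ≡ rhs.
  x = 0: rhs = 17, matching y values: 6, 13 (2 points).
  x = 1: rhs = 3, matching y values: none (0 points).
  x = 2: rhs = 14, matching y values: none (0 points).
  x = 3: rhs = 18, matching y values: none (0 points).
  x = 4: rhs = 2, matching y values: none (0 points).
  x = 5: rhs = 10, matching y values: none (0 points).
  x = 6: rhs = 10, matching y values: none (0 points).
  x = 7: rhs = 8, matching y values: none (0 points).
  x = 8: rhs = 10, matching y values: none (0 points).
  x = 9: rhs = 3, matching y values: none (0 points).
  x = 10: rhs = 12, matching y values: none (0 points).
  x = 11: rhs = 5, matching y values: 9, 10 (2 points).
  x = 12: rhs = 7, matching y values: 8, 11 (2 points).
  x = 13: rhs = 5, matching y values: 9, 10 (2 points).
  x = 14: rhs = 5, matching y values: 9, 10 (2 points).
  x = 15: rhs = 13, matching y values: none (0 points).
  x = 16: rhs = 16, matching y values: 4, 15 (2 points).
  x = 17: rhs = 1, matching y values: 1, 18 (2 points).
  x = 18: rhs = 12, matching y values: none (0 points).
Total affine count: 14.
Full point count |E(F_19)| = 14 + 1 = 15.
Hasse bound: |15 − (19+1)| = |-5| = 5 ≤ 2√19 ≈ 8.7178 ✓.


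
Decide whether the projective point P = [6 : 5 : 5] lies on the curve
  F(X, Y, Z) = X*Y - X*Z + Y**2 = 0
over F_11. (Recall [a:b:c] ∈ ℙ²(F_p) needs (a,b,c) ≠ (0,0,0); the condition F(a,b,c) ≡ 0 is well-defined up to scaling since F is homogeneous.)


F(6,5,5) ≡ 3 (mod 11); P is NOT on the curve.

Evaluate F(6, 5, 5) term-by-term (mod 11).
  X*Y ↦ 1·6·5·1 = 30
  -X*Z ↦ -1·6·1·5 = -30
  Y**2 ↦ 1·1·25·1 = 25
Sum: F(6, 5, 5) = (30) + (-30) + (25) = 25.
Reducing mod 11: 25 ≡ 3 (mod 11).
Since F(a, b, c) ≡ 3 ≠ 0 (mod 11), P does NOT lie on the curve.


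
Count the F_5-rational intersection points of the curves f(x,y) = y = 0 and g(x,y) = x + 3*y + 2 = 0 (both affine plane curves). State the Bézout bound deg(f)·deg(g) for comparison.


Common zeros: {(3, 0)}; count = 1; Bézout bound = 1.

deg(f) = 1, deg(g) = 1, so Bézout bound = 1.
Scan x ∈ F_5. For each x, list the y ∈ F_5 with f(x, y) ≡ 0 and those with g(x, y) ≡ 0 (mod 5); the common zeros in that column are the intersection.
  x = 0: f ≡ 0 at y ∈ {0}; g ≡ 0 at y ∈ {1}; common: ∅.
  x = 1: f ≡ 0 at y ∈ {0}; g ≡ 0 at y ∈ {4}; common: ∅.
  x = 2: f ≡ 0 at y ∈ {0}; g ≡ 0 at y ∈ {2}; common: ∅.
  x = 3: f ≡ 0 at y ∈ {0}; g ≡ 0 at y ∈ {0}; common: {0}.
  x = 4: f ≡ 0 at y ∈ {0}; g ≡ 0 at y ∈ {3}; common: ∅.
Collecting: common zeros = {(3, 0)}, so the count is 1.
Comparison with the Bézout bound: 1 ≤ 1 = deg(f)·deg(g), as expected for curves with no common component (the bound is attained).


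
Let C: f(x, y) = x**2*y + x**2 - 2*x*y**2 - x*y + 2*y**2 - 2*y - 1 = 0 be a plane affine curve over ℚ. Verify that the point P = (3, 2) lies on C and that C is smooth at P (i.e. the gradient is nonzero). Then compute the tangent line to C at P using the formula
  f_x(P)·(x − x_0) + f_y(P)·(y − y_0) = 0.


Tangent line at P: 8*x - 12*y = 0.

Step 1: f(3, 2) = 0, so P lies on C.
Step 2: partial derivatives
  f_x(x, y) = 2*x*y + 2*x - 2*y**2 - y, f_y(x, y) = x**2 - 4*x*y - x + 4*y - 2.
  f_x(P) = 8, f_y(P) = -12 (gradient nonzero, so P is smooth).
Step 3: tangent line at P: 8·(x − 3) + -12·(y − 2) = 0.
Expanding: 8*x - 12*y = 0.


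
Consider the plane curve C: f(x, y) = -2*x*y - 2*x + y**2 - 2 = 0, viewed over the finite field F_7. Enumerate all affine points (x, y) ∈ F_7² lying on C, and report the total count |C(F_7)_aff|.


Affine F_7-points: {(0, 3), (0, 4), (5, 1), (5, 2), (6, 0), (6, 5)}; count = 6.

For each of the 49 pairs (x, y) ∈ F_7², evaluate f(x, y) mod 7. Record the zeros.
  x = 0: [0↦5, 1↦6, 2↦2, 3↦0, 4↦0, 5↦2, 6↦6]  zeros at y ∈ {3, 4}
  x = 1: [0↦3, 1↦2, 2↦3, 3↦6, 4↦4, 5↦4, 6↦6]  zeros at y ∈ ∅
  x = 2: [0↦1, 1↦5, 2↦4, 3↦5, 4↦1, 5↦6, 6↦6]  zeros at y ∈ ∅
  x = 3: [0↦6, 1↦1, 2↦5, 3↦4, 4↦5, 5↦1, 6↦6]  zeros at y ∈ ∅
  x = 4: [0↦4, 1↦4, 2↦6, 3↦3, 4↦2, 5↦3, 6↦6]  zeros at y ∈ ∅
  x = 5: [0↦2, 1↦0, 2↦0, 3↦2, 4↦6, 5↦5, 6↦6]  zeros at y ∈ {1, 2}
  x = 6: [0↦0, 1↦3, 2↦1, 3↦1, 4↦3, 5↦0, 6↦6]  zeros at y ∈ {0, 5}
Collecting zeros: affine points = {(0, 3), (0, 4), (5, 1), (5, 2), (6, 0), (6, 5)}.
Total count |C(F_7)_aff| = 6.


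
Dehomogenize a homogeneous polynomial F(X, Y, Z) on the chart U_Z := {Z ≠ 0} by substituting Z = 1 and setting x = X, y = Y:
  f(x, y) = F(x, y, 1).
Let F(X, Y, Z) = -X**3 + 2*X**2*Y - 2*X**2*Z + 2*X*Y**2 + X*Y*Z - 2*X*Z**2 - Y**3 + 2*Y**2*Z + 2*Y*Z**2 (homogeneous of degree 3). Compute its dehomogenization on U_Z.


f(x, y) = -x**3 + 2*x**2*y - 2*x**2 + 2*x*y**2 + x*y - 2*x - y**3 + 2*y**2 + 2*y

On U_Z we set Z = 1. Each monomial c·X^i·Y^j·Z^k in F becomes c·x^i·y^j·1^k = c·x^i·y^j.
Substituting Z = 1: F(X, Y, 1) = -x**3 + 2*x**2*y - 2*x**2 + 2*x*y**2 + x*y - 2*x - y**3 + 2*y**2 + 2*y.
Note: deg(f) ≤ deg(F) = 3; strict inequality happens when F is divisible by Z (lost terms).


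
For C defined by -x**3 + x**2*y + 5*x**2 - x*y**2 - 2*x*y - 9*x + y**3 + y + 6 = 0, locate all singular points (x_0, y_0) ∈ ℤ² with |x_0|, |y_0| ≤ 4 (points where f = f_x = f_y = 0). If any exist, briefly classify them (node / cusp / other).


Singular points: {(2, 1)}; classification: cusp.

Compute partial derivatives:
  f_x = -3*x**2 + 2*x*y + 10*x - y**2 - 2*y - 9.
  f_y = x**2 - 2*x*y - 2*x + 3*y**2 + 1.
Scan x_0 ∈ {−4, ..., 4}. For each x_0, f_y(x_0, y) is a polynomial in y; find its integer roots y ∈ {−4, ..., 4}, then test f_x and f at those candidates.
  x = -4: f_y(-4, y) = 3*y**2 + 8*y + 25; no integer root y with |y| ≤ 4.
  x = -3: f_y(-3, y) = 3*y**2 + 6*y + 16; no integer root y with |y| ≤ 4.
  x = -2: f_y(-2, y) = 3*y**2 + 4*y + 9; no integer root y with |y| ≤ 4.
  x = -1: f_y(-1, y) = 3*y**2 + 2*y + 4; no integer root y with |y| ≤ 4.
  x = 0: f_y(0, y) = 3*y**2 + 1; no integer root y with |y| ≤ 4.
  x = 1: f_y(1, y) = 3*y**2 - 2*y; vanishes at y ∈ {0}. (1, 0): f_x = -2 ≠ 0.
  x = 2: f_y(2, y) = 3*y**2 - 4*y + 1; vanishes at y ∈ {1}. (2, 1): f_x = 0, f = 0 — SINGULAR.
  x = 3: f_y(3, y) = 3*y**2 - 6*y + 4; no integer root y with |y| ≤ 4.
  x = 4: f_y(4, y) = 3*y**2 - 8*y + 9; no integer root y with |y| ≤ 4.
Only singular point on the grid: (2, 1).
Classify: substitute x = 2 + u, y = 1 + v and expand: f = -u**3 + u**2*v - u*v**2 + v**3 + v**2.
No constant or linear terms (consistent with a singular point). Quadratic part: v**2. Cubic part: -u**3 + u**2*v - u*v**2 + v**3.
The quadratic part v**2 is a perfect square, so there is a single (double) tangent line v = 0, i.e. y = 1. Restricting the cubic part to that line (v = 0) leaves -u**3 ≠ 0, so f is not divisible by v and the branch is v² ≈ u**3 to lowest order — this is a cusp.
Classification: cusp.


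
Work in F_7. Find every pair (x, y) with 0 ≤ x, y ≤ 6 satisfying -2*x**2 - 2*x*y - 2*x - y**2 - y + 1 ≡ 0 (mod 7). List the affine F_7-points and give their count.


Affine F_7-points: {(1, 1), (1, 3), (2, 3), (2, 6), (4, 1), (4, 4), (5, 4), (5, 6)}; count = 8.

For each of the 49 pairs (x, y) ∈ F_7², evaluate f(x, y) mod 7. Record the zeros.
  x = 0: [0↦1, 1↦6, 2↦2, 3↦3, 4↦2, 5↦6, 6↦1]  zeros at y ∈ ∅
  x = 1: [0↦4, 1↦0, 2↦1, 3↦0, 4↦4, 5↦6, 6↦6]  zeros at y ∈ {1, 3}
  x = 2: [0↦3, 1↦4, 2↦3, 3↦0, 4↦2, 5↦2, 6↦0]  zeros at y ∈ {3, 6}
  x = 3: [0↦5, 1↦4, 2↦1, 3↦3, 4↦3, 5↦1, 6↦4]  zeros at y ∈ ∅
  x = 4: [0↦3, 1↦0, 2↦2, 3↦2, 4↦0, 5↦3, 6↦4]  zeros at y ∈ {1, 4}
  x = 5: [0↦4, 1↦6, 2↦6, 3↦4, 4↦0, 5↦1, 6↦0]  zeros at y ∈ {4, 6}
  x = 6: [0↦1, 1↦1, 2↦6, 3↦2, 4↦3, 5↦2, 6↦6]  zeros at y ∈ ∅
Collecting zeros: affine points = {(1, 1), (1, 3), (2, 3), (2, 6), (4, 1), (4, 4), (5, 4), (5, 6)}.
Total count |C(F_7)_aff| = 8.


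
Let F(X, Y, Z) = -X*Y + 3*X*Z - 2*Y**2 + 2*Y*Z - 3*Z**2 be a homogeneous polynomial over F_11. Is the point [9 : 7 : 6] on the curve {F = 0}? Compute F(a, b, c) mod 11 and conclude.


F(9,7,6) ≡ 10 (mod 11); P is NOT on the curve.

Evaluate F(9, 7, 6) term-by-term (mod 11).
  -X*Y ↦ -1·9·7·1 = -63
  3*X*Z ↦ 3·9·1·6 = 162
  -2*Y**2 ↦ -2·1·49·1 = -98
  2*Y*Z ↦ 2·1·7·6 = 84
  -3*Z**2 ↦ -3·1·1·36 = -108
Sum: F(9, 7, 6) = (-63) + (162) + (-98) + (84) + (-108) = -23.
Reducing mod 11: -23 ≡ 10 (mod 11).
Since F(a, b, c) ≡ 10 ≠ 0 (mod 11), P does NOT lie on the curve.


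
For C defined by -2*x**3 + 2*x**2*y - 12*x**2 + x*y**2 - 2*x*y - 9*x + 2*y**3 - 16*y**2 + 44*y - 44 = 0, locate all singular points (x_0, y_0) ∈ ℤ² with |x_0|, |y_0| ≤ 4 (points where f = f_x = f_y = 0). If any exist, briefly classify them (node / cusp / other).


Singular points: {(-1, 3)}; classification: cusp.

Compute partial derivatives:
  f_x = -6*x**2 + 4*x*y - 24*x + y**2 - 2*y - 9.
  f_y = 2*x**2 + 2*x*y - 2*x + 6*y**2 - 32*y + 44.
Scan x_0 ∈ {−4, ..., 4}. For each x_0, f_y(x_0, y) is a polynomial in y; find its integer roots y ∈ {−4, ..., 4}, then test f_x and f at those candidates.
  x = -4: f_y(-4, y) = 6*y**2 - 40*y + 84; no integer root y with |y| ≤ 4.
  x = -3: f_y(-3, y) = 6*y**2 - 38*y + 68; no integer root y with |y| ≤ 4.
  x = -2: f_y(-2, y) = 6*y**2 - 36*y + 56; no integer root y with |y| ≤ 4.
  x = -1: f_y(-1, y) = 6*y**2 - 34*y + 48; vanishes at y ∈ {3}. (-1, 3): f_x = 0, f = 0 — SINGULAR.
  x = 0: f_y(0, y) = 6*y**2 - 32*y + 44; no integer root y with |y| ≤ 4.
  x = 1: f_y(1, y) = 6*y**2 - 30*y + 44; no integer root y with |y| ≤ 4.
  x = 2: f_y(2, y) = 6*y**2 - 28*y + 48; no integer root y with |y| ≤ 4.
  x = 3: f_y(3, y) = 6*y**2 - 26*y + 56; no integer root y with |y| ≤ 4.
  x = 4: f_y(4, y) = 6*y**2 - 24*y + 68; no integer root y with |y| ≤ 4.
Only singular point on the grid: (-1, 3).
Classify: substitute x = -1 + u, y = 3 + v and expand: f = -2*u**3 + 2*u**2*v + u*v**2 + 2*v**3 + v**2.
No constant or linear terms (consistent with a singular point). Quadratic part: v**2. Cubic part: -2*u**3 + 2*u**2*v + u*v**2 + 2*v**3.
The quadratic part v**2 is a perfect square, so there is a single (double) tangent line v = 0, i.e. y = 3. Restricting the cubic part to that line (v = 0) leaves -2*u**3 ≠ 0, so f is not divisible by v and the branch is v² ≈ 2*u**3 to lowest order — this is a cusp.
Classification: cusp.


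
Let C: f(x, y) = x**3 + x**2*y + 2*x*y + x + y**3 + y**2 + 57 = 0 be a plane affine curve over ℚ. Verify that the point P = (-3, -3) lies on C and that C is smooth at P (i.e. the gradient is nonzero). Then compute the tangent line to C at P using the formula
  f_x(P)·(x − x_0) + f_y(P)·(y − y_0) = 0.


Tangent line at P: 40*x + 24*y + 192 = 0.

Step 1: f(-3, -3) = 0, so P lies on C.
Step 2: partial derivatives
  f_x(x, y) = 3*x**2 + 2*x*y + 2*y + 1, f_y(x, y) = x**2 + 2*x + 3*y**2 + 2*y.
  f_x(P) = 40, f_y(P) = 24 (gradient nonzero, so P is smooth).
Step 3: tangent line at P: 40·(x − -3) + 24·(y − -3) = 0.
Expanding: 40*x + 24*y + 192 = 0.


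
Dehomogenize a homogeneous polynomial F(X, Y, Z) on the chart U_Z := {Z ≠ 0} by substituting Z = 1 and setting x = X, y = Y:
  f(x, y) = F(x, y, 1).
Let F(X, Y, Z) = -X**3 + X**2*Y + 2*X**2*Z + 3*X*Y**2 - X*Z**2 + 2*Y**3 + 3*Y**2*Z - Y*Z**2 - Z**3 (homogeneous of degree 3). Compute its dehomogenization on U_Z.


f(x, y) = -x**3 + x**2*y + 2*x**2 + 3*x*y**2 - x + 2*y**3 + 3*y**2 - y - 1

On U_Z we set Z = 1. Each monomial c·X^i·Y^j·Z^k in F becomes c·x^i·y^j·1^k = c·x^i·y^j.
Substituting Z = 1: F(X, Y, 1) = -x**3 + x**2*y + 2*x**2 + 3*x*y**2 - x + 2*y**3 + 3*y**2 - y - 1.
Note: deg(f) ≤ deg(F) = 3; strict inequality happens when F is divisible by Z (lost terms).


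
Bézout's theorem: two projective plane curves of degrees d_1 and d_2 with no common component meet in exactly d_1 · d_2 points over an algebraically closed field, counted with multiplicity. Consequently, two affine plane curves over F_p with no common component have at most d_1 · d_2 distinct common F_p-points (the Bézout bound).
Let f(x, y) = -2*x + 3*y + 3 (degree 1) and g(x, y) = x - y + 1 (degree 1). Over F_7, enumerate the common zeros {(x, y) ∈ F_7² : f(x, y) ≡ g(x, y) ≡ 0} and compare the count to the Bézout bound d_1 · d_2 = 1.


Common zeros: {(1, 2)}; count = 1; Bézout bound = 1.

deg(f) = 1, deg(g) = 1, so Bézout bound = 1.
Scan x ∈ F_7. For each x, list the y ∈ F_7 with f(x, y) ≡ 0 and those with g(x, y) ≡ 0 (mod 7); the common zeros in that column are the intersection.
  x = 0: f ≡ 0 at y ∈ {6}; g ≡ 0 at y ∈ {1}; common: ∅.
  x = 1: f ≡ 0 at y ∈ {2}; g ≡ 0 at y ∈ {2}; common: {2}.
  x = 2: f ≡ 0 at y ∈ {5}; g ≡ 0 at y ∈ {3}; common: ∅.
  x = 3: f ≡ 0 at y ∈ {1}; g ≡ 0 at y ∈ {4}; common: ∅.
  x = 4: f ≡ 0 at y ∈ {4}; g ≡ 0 at y ∈ {5}; common: ∅.
  x = 5: f ≡ 0 at y ∈ {0}; g ≡ 0 at y ∈ {6}; common: ∅.
  x = 6: f ≡ 0 at y ∈ {3}; g ≡ 0 at y ∈ {0}; common: ∅.
Collecting: common zeros = {(1, 2)}, so the count is 1.
Comparison with the Bézout bound: 1 ≤ 1 = deg(f)·deg(g), as expected for curves with no common component (the bound is attained).


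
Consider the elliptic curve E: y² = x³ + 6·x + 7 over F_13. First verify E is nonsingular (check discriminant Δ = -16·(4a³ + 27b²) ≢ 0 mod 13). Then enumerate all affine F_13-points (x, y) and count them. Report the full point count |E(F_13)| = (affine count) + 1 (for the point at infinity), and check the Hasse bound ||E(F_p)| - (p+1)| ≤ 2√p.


Affine points = {(1, 1), (1, 12), (2, 1), (2, 12), (3, 0), (4, 2), (4, 11), (6, 5), (6, 8), (9, 6), (9, 7), (10, 1), (10, 12), (11, 0), (12, 0)}; affine count = 15; |E(F_13)| = 16.

Discriminant check: Δ ∝ 4a³ + 27b² = 4·6³ + 27·7² = 4·216 + 27·49 ≡ 3 (mod 13). Nonzero ⇒ E is nonsingular.
For each x ∈ F_13, compute rhs = x³ + 6·x + 7 mod 13, then count y ∈ F_13 with y² ≡ rhs.
  x = 0: rhs = 7, matching y values: none (0 points).
  x = 1: rhs = 1, matching y values: 1, 12 (2 points).
  x = 2: rhs = 1, matching y values: 1, 12 (2 points).
  x = 3: rhs = 0, matching y values: 0 (1 points).
  x = 4: rhs = 4, matching y values: 2, 11 (2 points).
  x = 5: rhs = 6, matching y values: none (0 points).
  x = 6: rhs = 12, matching y values: 5, 8 (2 points).
  x = 7: rhs = 2, matching y values: none (0 points).
  x = 8: rhs = 8, matching y values: none (0 points).
  x = 9: rhs = 10, matching y values: 6, 7 (2 points).
  x = 10: rhs = 1, matching y values: 1, 12 (2 points).
  x = 11: rhs = 0, matching y values: 0 (1 points).
  x = 12: rhs = 0, matching y values: 0 (1 points).
Total affine count: 15.
Full point count |E(F_13)| = 15 + 1 = 16.
Hasse bound: |16 − (13+1)| = |2| = 2 ≤ 2√13 ≈ 7.2111 ✓.


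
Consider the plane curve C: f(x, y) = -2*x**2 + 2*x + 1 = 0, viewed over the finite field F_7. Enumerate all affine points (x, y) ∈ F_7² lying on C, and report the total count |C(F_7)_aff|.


Affine F_7-points: ∅; count = 0.

For each of the 49 pairs (x, y) ∈ F_7², evaluate f(x, y) mod 7. Record the zeros.
  x = 0: [0↦1, 1↦1, 2↦1, 3↦1, 4↦1, 5↦1, 6↦1]  zeros at y ∈ ∅
  x = 1: [0↦1, 1↦1, 2↦1, 3↦1, 4↦1, 5↦1, 6↦1]  zeros at y ∈ ∅
  x = 2: [0↦4, 1↦4, 2↦4, 3↦4, 4↦4, 5↦4, 6↦4]  zeros at y ∈ ∅
  x = 3: [0↦3, 1↦3, 2↦3, 3↦3, 4↦3, 5↦3, 6↦3]  zeros at y ∈ ∅
  x = 4: [0↦5, 1↦5, 2↦5, 3↦5, 4↦5, 5↦5, 6↦5]  zeros at y ∈ ∅
  x = 5: [0↦3, 1↦3, 2↦3, 3↦3, 4↦3, 5↦3, 6↦3]  zeros at y ∈ ∅
  x = 6: [0↦4, 1↦4, 2↦4, 3↦4, 4↦4, 5↦4, 6↦4]  zeros at y ∈ ∅
Collecting zeros: affine points = ∅.
Total count |C(F_7)_aff| = 0.


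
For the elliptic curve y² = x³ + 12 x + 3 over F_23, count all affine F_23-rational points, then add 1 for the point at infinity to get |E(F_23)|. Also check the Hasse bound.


Affine points = {(0, 7), (0, 16), (1, 4), (1, 19), (2, 9), (2, 14), (4, 0), (5, 2), (5, 21), (7, 4), (7, 19), (8, 6), (8, 17), (9, 9), (9, 14), (12, 9), (12, 14), (15, 4), (15, 19), (16, 6), (16, 17), (18, 5), (18, 18), (19, 11), (19, 12), (20, 3), (20, 20), (22, 6), (22, 17)}; affine count = 29; |E(F_23)| = 30.

Discriminant check: Δ ∝ 4a³ + 27b² = 4·12³ + 27·3² = 4·1728 + 27·9 ≡ 2 (mod 23). Nonzero ⇒ E is nonsingular.
For each x ∈ F_23, compute rhs = x³ + 12·x + 3 mod 23, then count y ∈ F_23 with y² ≡ rhs.
  x = 0: rhs = 3, matching y values: 7, 16 (2 points).
  x = 1: rhs = 16, matching y values: 4, 19 (2 points).
  x = 2: rhs = 12, matching y values: 9, 14 (2 points).
  x = 3: rhs = 20, matching y values: none (0 points).
  x = 4: rhs = 0, matching y values: 0 (1 points).
  x = 5: rhs = 4, matching y values: 2, 21 (2 points).
  x = 6: rhs = 15, matching y values: none (0 points).
  x = 7: rhs = 16, matching y values: 4, 19 (2 points).
  x = 8: rhs = 13, matching y values: 6, 17 (2 points).
  x = 9: rhs = 12, matching y values: 9, 14 (2 points).
  x = 10: rhs = 19, matching y values: none (0 points).
  x = 11: rhs = 17, matching y values: none (0 points).
  x = 12: rhs = 12, matching y values: 9, 14 (2 points).
  x = 13: rhs = 10, matching y values: none (0 points).
  x = 14: rhs = 17, matching y values: none (0 points).
  x = 15: rhs = 16, matching y values: 4, 19 (2 points).
  x = 16: rhs = 13, matching y values: 6, 17 (2 points).
  x = 17: rhs = 14, matching y values: none (0 points).
  x = 18: rhs = 2, matching y values: 5, 18 (2 points).
  x = 19: rhs = 6, matching y values: 11, 12 (2 points).
  x = 20: rhs = 9, matching y values: 3, 20 (2 points).
  x = 21: rhs = 17, matching y values: none (0 points).
  x = 22: rhs = 13, matching y values: 6, 17 (2 points).
Total affine count: 29.
Full point count |E(F_23)| = 29 + 1 = 30.
Hasse bound: |30 − (23+1)| = |6| = 6 ≤ 2√23 ≈ 9.5917 ✓.


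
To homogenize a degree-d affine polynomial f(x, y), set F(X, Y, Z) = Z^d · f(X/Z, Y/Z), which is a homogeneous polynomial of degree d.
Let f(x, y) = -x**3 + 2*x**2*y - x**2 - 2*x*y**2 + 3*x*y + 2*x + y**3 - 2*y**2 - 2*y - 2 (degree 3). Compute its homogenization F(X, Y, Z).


F(X, Y, Z) = -X**3 + 2*X**2*Y - X**2*Z - 2*X*Y**2 + 3*X*Y*Z + 2*X*Z**2 + Y**3 - 2*Y**2*Z - 2*Y*Z**2 - 2*Z**3

deg(f) = 3.
Substitute x = X/Z, y = Y/Z into f, then multiply by Z^3.
  monomial -1·x^3·y^0 ↦ -1·X^3·Y^0·Z^0.
  monomial 2·x^2·y^1 ↦ 2·X^2·Y^1·Z^0.
  monomial -1·x^2·y^0 ↦ -1·X^2·Y^0·Z^1.
  monomial -2·x^1·y^2 ↦ -2·X^1·Y^2·Z^0.
  monomial 3·x^1·y^1 ↦ 3·X^1·Y^1·Z^1.
  monomial 2·x^1·y^0 ↦ 2·X^1·Y^0·Z^2.
  monomial 1·x^0·y^3 ↦ 1·X^0·Y^3·Z^0.
  monomial -2·x^0·y^2 ↦ -2·X^0·Y^2·Z^1.
  monomial -2·x^0·y^1 ↦ -2·X^0·Y^1·Z^2.
  monomial -2·x^0·y^0 ↦ -2·X^0·Y^0·Z^3.
Collecting: F(X, Y, Z) = -X**3 + 2*X**2*Y - X**2*Z - 2*X*Y**2 + 3*X*Y*Z + 2*X*Z**2 + Y**3 - 2*Y**2*Z - 2*Y*Z**2 - 2*Z**3.


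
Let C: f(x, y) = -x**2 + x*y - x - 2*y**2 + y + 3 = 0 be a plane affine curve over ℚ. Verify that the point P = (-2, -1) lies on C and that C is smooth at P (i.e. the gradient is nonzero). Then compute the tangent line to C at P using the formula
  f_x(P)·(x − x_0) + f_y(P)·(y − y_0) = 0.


Tangent line at P: 2*x + 3*y + 7 = 0.

Step 1: f(-2, -1) = 0, so P lies on C.
Step 2: partial derivatives
  f_x(x, y) = -2*x + y - 1, f_y(x, y) = x - 4*y + 1.
  f_x(P) = 2, f_y(P) = 3 (gradient nonzero, so P is smooth).
Step 3: tangent line at P: 2·(x − -2) + 3·(y − -1) = 0.
Expanding: 2*x + 3*y + 7 = 0.


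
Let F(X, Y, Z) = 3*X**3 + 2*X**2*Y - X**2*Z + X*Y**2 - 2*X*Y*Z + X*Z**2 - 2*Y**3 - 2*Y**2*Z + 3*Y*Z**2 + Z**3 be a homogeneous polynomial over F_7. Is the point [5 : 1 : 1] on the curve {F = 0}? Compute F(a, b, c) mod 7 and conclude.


F(5,1,1) ≡ 1 (mod 7); P is NOT on the curve.

Evaluate F(5, 1, 1) term-by-term (mod 7).
  3*X**3 ↦ 3·125·1·1 = 375
  2*X**2*Y ↦ 2·25·1·1 = 50
  -X**2*Z ↦ -1·25·1·1 = -25
  X*Y**2 ↦ 1·5·1·1 = 5
  -2*X*Y*Z ↦ -2·5·1·1 = -10
  X*Z**2 ↦ 1·5·1·1 = 5
  -2*Y**3 ↦ -2·1·1·1 = -2
  -2*Y**2*Z ↦ -2·1·1·1 = -2
  3*Y*Z**2 ↦ 3·1·1·1 = 3
  Z**3 ↦ 1·1·1·1 = 1
Sum: F(5, 1, 1) = (375) + (50) + (-25) + (5) + (-10) + (5) + (-2) + (-2) + (3) + (1) = 400.
Reducing mod 7: 400 ≡ 1 (mod 7).
Since F(a, b, c) ≡ 1 ≠ 0 (mod 7), P does NOT lie on the curve.


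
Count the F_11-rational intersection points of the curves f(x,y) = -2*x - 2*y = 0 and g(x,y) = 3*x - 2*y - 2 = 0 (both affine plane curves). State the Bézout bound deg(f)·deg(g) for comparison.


Common zeros: {(7, 4)}; count = 1; Bézout bound = 1.

deg(f) = 1, deg(g) = 1, so Bézout bound = 1.
Scan x ∈ F_11. For each x, list the y ∈ F_11 with f(x, y) ≡ 0 and those with g(x, y) ≡ 0 (mod 11); the common zeros in that column are the intersection.
  x = 0: f ≡ 0 at y ∈ {0}; g ≡ 0 at y ∈ {10}; common: ∅.
  x = 1: f ≡ 0 at y ∈ {10}; g ≡ 0 at y ∈ {6}; common: ∅.
  x = 2: f ≡ 0 at y ∈ {9}; g ≡ 0 at y ∈ {2}; common: ∅.
  x = 3: f ≡ 0 at y ∈ {8}; g ≡ 0 at y ∈ {9}; common: ∅.
  x = 4: f ≡ 0 at y ∈ {7}; g ≡ 0 at y ∈ {5}; common: ∅.
  x = 5: f ≡ 0 at y ∈ {6}; g ≡ 0 at y ∈ {1}; common: ∅.
  x = 6: f ≡ 0 at y ∈ {5}; g ≡ 0 at y ∈ {8}; common: ∅.
  x = 7: f ≡ 0 at y ∈ {4}; g ≡ 0 at y ∈ {4}; common: {4}.
  x = 8: f ≡ 0 at y ∈ {3}; g ≡ 0 at y ∈ {0}; common: ∅.
  x = 9: f ≡ 0 at y ∈ {2}; g ≡ 0 at y ∈ {7}; common: ∅.
  x = 10: f ≡ 0 at y ∈ {1}; g ≡ 0 at y ∈ {3}; common: ∅.
Collecting: common zeros = {(7, 4)}, so the count is 1.
Comparison with the Bézout bound: 1 ≤ 1 = deg(f)·deg(g), as expected for curves with no common component (the bound is attained).


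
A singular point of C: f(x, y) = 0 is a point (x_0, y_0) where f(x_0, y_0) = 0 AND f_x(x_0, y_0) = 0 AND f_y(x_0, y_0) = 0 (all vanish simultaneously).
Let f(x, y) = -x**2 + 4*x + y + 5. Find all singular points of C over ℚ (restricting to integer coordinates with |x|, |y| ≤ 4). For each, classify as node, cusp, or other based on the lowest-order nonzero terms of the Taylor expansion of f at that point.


No singular points in the scanned grid; C is smooth there.

Compute partial derivatives:
  f_x = 4 - 2*x.
  f_y = 1.
f_y = 1 is a nonzero constant, so f_y never vanishes: no point (x, y) can satisfy f = f_x = f_y = 0. In particular no (x, y) ∈ {−4, ..., 4}² is singular; the curve is smooth.


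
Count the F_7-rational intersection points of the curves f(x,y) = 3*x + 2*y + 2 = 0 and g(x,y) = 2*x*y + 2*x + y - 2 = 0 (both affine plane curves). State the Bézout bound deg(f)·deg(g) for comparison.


Common zeros: ∅; count = 0; Bézout bound = 2.

deg(f) = 1, deg(g) = 2, so Bézout bound = 2.
Scan x ∈ F_7. For each x, list the y ∈ F_7 with f(x, y) ≡ 0 and those with g(x, y) ≡ 0 (mod 7); the common zeros in that column are the intersection.
  x = 0: f ≡ 0 at y ∈ {6}; g ≡ 0 at y ∈ {2}; common: ∅.
  x = 1: f ≡ 0 at y ∈ {1}; g ≡ 0 at y ∈ {0}; common: ∅.
  x = 2: f ≡ 0 at y ∈ {3}; g ≡ 0 at y ∈ {1}; common: ∅.
  x = 3: f ≡ 0 at y ∈ {5}; g ≡ 0 at y ∈ ∅; common: ∅.
  x = 4: f ≡ 0 at y ∈ {0}; g ≡ 0 at y ∈ {4}; common: ∅.
  x = 5: f ≡ 0 at y ∈ {2}; g ≡ 0 at y ∈ {5}; common: ∅.
  x = 6: f ≡ 0 at y ∈ {4}; g ≡ 0 at y ∈ {3}; common: ∅.
Collecting: common zeros = ∅, so the count is 0.
Comparison with the Bézout bound: 0 ≤ 2 = deg(f)·deg(g), as expected for curves with no common component (the affine F_7-count falls short of the bound because intersections may lie at infinity, over extension fields, or carry multiplicity).


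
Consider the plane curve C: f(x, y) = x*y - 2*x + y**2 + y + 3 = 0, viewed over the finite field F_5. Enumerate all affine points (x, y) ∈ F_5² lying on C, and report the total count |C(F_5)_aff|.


Affine F_5-points: {(0, 1), (0, 3), (1, 4), (4, 0)}; count = 4.

For each of the 25 pairs (x, y) ∈ F_5², evaluate f(x, y) mod 5. Record the zeros.
  x = 0: [0↦3, 1↦0, 2↦4, 3↦0, 4↦3]  zeros at y ∈ {1, 3}
  x = 1: [0↦1, 1↦4, 2↦4, 3↦1, 4↦0]  zeros at y ∈ {4}
  x = 2: [0↦4, 1↦3, 2↦4, 3↦2, 4↦2]  zeros at y ∈ ∅
  x = 3: [0↦2, 1↦2, 2↦4, 3↦3, 4↦4]  zeros at y ∈ ∅
  x = 4: [0↦0, 1↦1, 2↦4, 3↦4, 4↦1]  zeros at y ∈ {0}
Collecting zeros: affine points = {(0, 1), (0, 3), (1, 4), (4, 0)}.
Total count |C(F_5)_aff| = 4.


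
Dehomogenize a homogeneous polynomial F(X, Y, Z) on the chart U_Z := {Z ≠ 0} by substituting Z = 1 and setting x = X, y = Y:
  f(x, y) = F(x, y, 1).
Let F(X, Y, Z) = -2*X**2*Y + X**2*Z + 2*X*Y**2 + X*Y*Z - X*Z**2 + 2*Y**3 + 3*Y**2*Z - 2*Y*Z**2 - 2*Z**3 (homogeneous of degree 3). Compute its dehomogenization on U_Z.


f(x, y) = -2*x**2*y + x**2 + 2*x*y**2 + x*y - x + 2*y**3 + 3*y**2 - 2*y - 2

On U_Z we set Z = 1. Each monomial c·X^i·Y^j·Z^k in F becomes c·x^i·y^j·1^k = c·x^i·y^j.
Substituting Z = 1: F(X, Y, 1) = -2*x**2*y + x**2 + 2*x*y**2 + x*y - x + 2*y**3 + 3*y**2 - 2*y - 2.
Note: deg(f) ≤ deg(F) = 3; strict inequality happens when F is divisible by Z (lost terms).


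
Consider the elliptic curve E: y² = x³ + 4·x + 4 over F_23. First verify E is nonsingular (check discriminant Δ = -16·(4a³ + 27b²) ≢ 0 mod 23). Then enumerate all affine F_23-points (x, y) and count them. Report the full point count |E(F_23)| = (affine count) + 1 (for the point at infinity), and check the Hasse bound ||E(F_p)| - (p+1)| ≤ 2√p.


Affine points = {(0, 2), (0, 21), (1, 3), (1, 20), (10, 3), (10, 20), (12, 3), (12, 20), (15, 9), (15, 14), (16, 1), (16, 22), (19, 4), (19, 19)}; affine count = 14; |E(F_23)| = 15.

Discriminant check: Δ ∝ 4a³ + 27b² = 4·4³ + 27·4² = 4·64 + 27·16 ≡ 21 (mod 23). Nonzero ⇒ E is nonsingular.
For each x ∈ F_23, compute rhs = x³ + 4·x + 4 mod 23, then count y ∈ F_23 with y² ≡ rhs.
  x = 0: rhs = 4, matching y values: 2, 21 (2 points).
  x = 1: rhs = 9, matching y values: 3, 20 (2 points).
  x = 2: rhs = 20, matching y values: none (0 points).
  x = 3: rhs = 20, matching y values: none (0 points).
  x = 4: rhs = 15, matching y values: none (0 points).
  x = 5: rhs = 11, matching y values: none (0 points).
  x = 6: rhs = 14, matching y values: none (0 points).
  x = 7: rhs = 7, matching y values: none (0 points).
  x = 8: rhs = 19, matching y values: none (0 points).
  x = 9: rhs = 10, matching y values: none (0 points).
  x = 10: rhs = 9, matching y values: 3, 20 (2 points).
  x = 11: rhs = 22, matching y values: none (0 points).
  x = 12: rhs = 9, matching y values: 3, 20 (2 points).
  x = 13: rhs = 22, matching y values: none (0 points).
  x = 14: rhs = 21, matching y values: none (0 points).
  x = 15: rhs = 12, matching y values: 9, 14 (2 points).
  x = 16: rhs = 1, matching y values: 1, 22 (2 points).
  x = 17: rhs = 17, matching y values: none (0 points).
  x = 18: rhs = 20, matching y values: none (0 points).
  x = 19: rhs = 16, matching y values: 4, 19 (2 points).
  x = 20: rhs = 11, matching y values: none (0 points).
  x = 21: rhs = 11, matching y values: none (0 points).
  x = 22: rhs = 22, matching y values: none (0 points).
Total affine count: 14.
Full point count |E(F_23)| = 14 + 1 = 15.
Hasse bound: |15 − (23+1)| = |-9| = 9 ≤ 2√23 ≈ 9.5917 ✓.


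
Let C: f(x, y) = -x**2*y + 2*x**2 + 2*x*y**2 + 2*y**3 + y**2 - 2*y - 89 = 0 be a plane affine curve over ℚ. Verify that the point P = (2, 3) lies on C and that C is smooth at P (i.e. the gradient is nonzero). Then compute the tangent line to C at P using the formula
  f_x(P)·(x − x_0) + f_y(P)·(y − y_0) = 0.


Tangent line at P: 14*x + 78*y - 262 = 0.

Step 1: f(2, 3) = 0, so P lies on C.
Step 2: partial derivatives
  f_x(x, y) = -2*x*y + 4*x + 2*y**2, f_y(x, y) = -x**2 + 4*x*y + 6*y**2 + 2*y - 2.
  f_x(P) = 14, f_y(P) = 78 (gradient nonzero, so P is smooth).
Step 3: tangent line at P: 14·(x − 2) + 78·(y − 3) = 0.
Expanding: 14*x + 78*y - 262 = 0.


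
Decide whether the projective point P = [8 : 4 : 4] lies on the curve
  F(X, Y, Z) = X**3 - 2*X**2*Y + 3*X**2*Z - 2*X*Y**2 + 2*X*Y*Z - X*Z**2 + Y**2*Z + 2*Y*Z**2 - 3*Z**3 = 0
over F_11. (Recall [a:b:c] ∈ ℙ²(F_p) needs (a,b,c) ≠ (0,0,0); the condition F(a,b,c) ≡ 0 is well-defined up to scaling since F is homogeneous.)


F(8,4,4) ≡ 2 (mod 11); P is NOT on the curve.

Evaluate F(8, 4, 4) term-by-term (mod 11).
  X**3 ↦ 1·512·1·1 = 512
  -2*X**2*Y ↦ -2·64·4·1 = -512
  3*X**2*Z ↦ 3·64·1·4 = 768
  -2*X*Y**2 ↦ -2·8·16·1 = -256
  2*X*Y*Z ↦ 2·8·4·4 = 256
  -X*Z**2 ↦ -1·8·1·16 = -128
  Y**2*Z ↦ 1·1·16·4 = 64
  2*Y*Z**2 ↦ 2·1·4·16 = 128
  -3*Z**3 ↦ -3·1·1·64 = -192
Sum: F(8, 4, 4) = (512) + (-512) + (768) + (-256) + (256) + (-128) + (64) + (128) + (-192) = 640.
Reducing mod 11: 640 ≡ 2 (mod 11).
Since F(a, b, c) ≡ 2 ≠ 0 (mod 11), P does NOT lie on the curve.


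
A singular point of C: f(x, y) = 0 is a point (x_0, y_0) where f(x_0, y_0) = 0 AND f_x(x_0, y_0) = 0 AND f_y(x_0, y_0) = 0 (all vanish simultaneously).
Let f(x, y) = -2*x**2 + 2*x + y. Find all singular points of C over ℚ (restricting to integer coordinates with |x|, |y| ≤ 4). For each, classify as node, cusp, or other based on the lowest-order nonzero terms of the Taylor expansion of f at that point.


No singular points in the scanned grid; C is smooth there.

Compute partial derivatives:
  f_x = 2 - 4*x.
  f_y = 1.
f_y = 1 is a nonzero constant, so f_y never vanishes: no point (x, y) can satisfy f = f_x = f_y = 0. In particular no (x, y) ∈ {−4, ..., 4}² is singular; the curve is smooth.


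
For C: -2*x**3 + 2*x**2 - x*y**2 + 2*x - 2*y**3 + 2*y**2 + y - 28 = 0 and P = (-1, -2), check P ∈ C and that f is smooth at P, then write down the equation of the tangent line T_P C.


Tangent line at P: -12*x - 35*y - 82 = 0.

Step 1: f(-1, -2) = 0, so P lies on C.
Step 2: partial derivatives
  f_x(x, y) = -6*x**2 + 4*x - y**2 + 2, f_y(x, y) = -2*x*y - 6*y**2 + 4*y + 1.
  f_x(P) = -12, f_y(P) = -35 (gradient nonzero, so P is smooth).
Step 3: tangent line at P: -12·(x − -1) + -35·(y − -2) = 0.
Expanding: -12*x - 35*y - 82 = 0.


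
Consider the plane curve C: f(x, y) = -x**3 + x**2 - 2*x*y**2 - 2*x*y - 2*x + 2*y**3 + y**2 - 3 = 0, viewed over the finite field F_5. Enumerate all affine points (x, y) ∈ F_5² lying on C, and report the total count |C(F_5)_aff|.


Affine F_5-points: {(0, 1), (0, 3), (1, 0), (2, 2), (4, 4)}; count = 5.

For each of the 25 pairs (x, y) ∈ F_5², evaluate f(x, y) mod 5. Record the zeros.
  x = 0: [0↦2, 1↦0, 2↦2, 3↦0, 4↦1]  zeros at y ∈ {1, 3}
  x = 1: [0↦0, 1↦4, 2↦3, 3↦4, 4↦4]  zeros at y ∈ {0}
  x = 2: [0↦4, 1↦4, 2↦0, 3↦4, 4↦3]  zeros at y ∈ {2}
  x = 3: [0↦3, 1↦4, 2↦2, 3↦4, 4↦2]  zeros at y ∈ ∅
  x = 4: [0↦1, 1↦3, 2↦3, 3↦3, 4↦0]  zeros at y ∈ {4}
Collecting zeros: affine points = {(0, 1), (0, 3), (1, 0), (2, 2), (4, 4)}.
Total count |C(F_5)_aff| = 5.


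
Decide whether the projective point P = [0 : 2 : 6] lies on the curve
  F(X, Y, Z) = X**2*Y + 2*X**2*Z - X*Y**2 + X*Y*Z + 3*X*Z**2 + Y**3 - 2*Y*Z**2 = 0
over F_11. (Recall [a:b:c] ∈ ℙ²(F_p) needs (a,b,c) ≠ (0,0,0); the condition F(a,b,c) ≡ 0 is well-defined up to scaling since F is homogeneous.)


F(0,2,6) ≡ 7 (mod 11); P is NOT on the curve.

Evaluate F(0, 2, 6) term-by-term (mod 11).
  X**2*Y ↦ 1·0·2·1 = 0
  2*X**2*Z ↦ 2·0·1·6 = 0
  -X*Y**2 ↦ -1·0·4·1 = 0
  X*Y*Z ↦ 1·0·2·6 = 0
  3*X*Z**2 ↦ 3·0·1·36 = 0
  Y**3 ↦ 1·1·8·1 = 8
  -2*Y*Z**2 ↦ -2·1·2·36 = -144
Sum: F(0, 2, 6) = (0) + (0) + (0) + (0) + (0) + (8) + (-144) = -136.
Reducing mod 11: -136 ≡ 7 (mod 11).
Since F(a, b, c) ≡ 7 ≠ 0 (mod 11), P does NOT lie on the curve.
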